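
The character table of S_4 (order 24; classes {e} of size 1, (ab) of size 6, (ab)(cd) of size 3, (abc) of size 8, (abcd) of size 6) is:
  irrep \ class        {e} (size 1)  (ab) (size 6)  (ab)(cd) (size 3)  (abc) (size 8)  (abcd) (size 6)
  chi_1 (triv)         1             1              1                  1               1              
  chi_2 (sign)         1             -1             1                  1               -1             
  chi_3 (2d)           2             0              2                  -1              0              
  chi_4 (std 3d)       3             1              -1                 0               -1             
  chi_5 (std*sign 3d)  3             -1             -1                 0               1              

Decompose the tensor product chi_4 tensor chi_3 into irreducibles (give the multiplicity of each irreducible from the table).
chi_4 tensor chi_3 = chi_4 + chi_5 (all other irreducibles have multiplicity 0).

Explanation: The character of a tensor product is the pointwise product (chi_4 * chi_3)(C) = chi_4(C) * chi_3(C):
  {e}: (3)*(2), (ab): (1)*(0), (ab)(cd): (-1)*(2), (abc): (0)*(-1), (abcd): (-1)*(0)
so (chi_4 * chi_3) takes values
  {e} -> 6, (ab) -> 0, (ab)(cd) -> -2, (abc) -> 0, (abcd) -> 0.
Now take the inner product of this character with each irreducible chi from the table, <chi_4*chi_3, chi> = (1/24) sum_C |C| (chi_4*chi_3)(C) conj(chi(C)):
  <chi_4*chi_3, chi_1> = (1/24)[1*(6)*conj(1) + 6*(0)*conj(1) + 3*(-2)*conj(1) + 8*(0)*conj(1) + 6*(0)*conj(1)]
      = (1/24)[(6) + (0) + (-6) + (0) + (0)] = 0/24 = 0
  <chi_4*chi_3, chi_2> = (1/24)[1*(6)*conj(1) + 6*(0)*conj(-1) + 3*(-2)*conj(1) + 8*(0)*conj(1) + 6*(0)*conj(-1)]
      = (1/24)[(6) + (0) + (-6) + (0) + (0)] = 0/24 = 0
  <chi_4*chi_3, chi_3> = (1/24)[1*(6)*conj(2) + 6*(0)*conj(0) + 3*(-2)*conj(2) + 8*(0)*conj(-1) + 6*(0)*conj(0)]
      = (1/24)[(12) + (0) + (-12) + (0) + (0)] = 0/24 = 0
  <chi_4*chi_3, chi_4> = (1/24)[1*(6)*conj(3) + 6*(0)*conj(1) + 3*(-2)*conj(-1) + 8*(0)*conj(0) + 6*(0)*conj(-1)]
      = (1/24)[(18) + (0) + (6) + (0) + (0)] = 24/24 = 1
  <chi_4*chi_3, chi_5> = (1/24)[1*(6)*conj(3) + 6*(0)*conj(-1) + 3*(-2)*conj(-1) + 8*(0)*conj(0) + 6*(0)*conj(1)]
      = (1/24)[(18) + (0) + (6) + (0) + (0)] = 24/24 = 1
Hence the multiplicities are chi_4: 1, chi_5: 1. Dimension check: dim(chi_4)*dim(chi_3) = 3*2 = 6 and sum (mult * dim) = 1*3 + 1*3 = 6.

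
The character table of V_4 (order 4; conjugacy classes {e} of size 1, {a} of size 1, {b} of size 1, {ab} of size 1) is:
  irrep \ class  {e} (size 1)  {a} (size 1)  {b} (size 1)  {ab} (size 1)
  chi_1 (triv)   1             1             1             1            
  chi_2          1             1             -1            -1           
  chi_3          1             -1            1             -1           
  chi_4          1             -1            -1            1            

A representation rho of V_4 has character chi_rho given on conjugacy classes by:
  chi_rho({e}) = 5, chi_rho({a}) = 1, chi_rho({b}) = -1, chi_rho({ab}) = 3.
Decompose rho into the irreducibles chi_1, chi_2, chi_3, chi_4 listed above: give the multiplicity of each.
Multiplicities: chi_1: 2, chi_2: 1, chi_3: 0, chi_4: 2.

Why: Use <chi_rho, chi> = (1/|G|) sum_C |C| * chi_rho(C) * conj(chi(C)) with |G| = 4 for each irreducible chi in the table:
  <chi_rho, chi_1> = (1/4)[1*(5)*conj(1) + 1*(1)*conj(1) + 1*(-1)*conj(1) + 1*(3)*conj(1)]
      = (1/4)[(5) + (1) + (-1) + (3)] = 8/4 = 2
  <chi_rho, chi_2> = (1/4)[1*(5)*conj(1) + 1*(1)*conj(1) + 1*(-1)*conj(-1) + 1*(3)*conj(-1)]
      = (1/4)[(5) + (1) + (1) + (-3)] = 4/4 = 1
  <chi_rho, chi_3> = (1/4)[1*(5)*conj(1) + 1*(1)*conj(-1) + 1*(-1)*conj(1) + 1*(3)*conj(-1)]
      = (1/4)[(5) + (-1) + (-1) + (-3)] = 0/4 = 0
  <chi_rho, chi_4> = (1/4)[1*(5)*conj(1) + 1*(1)*conj(-1) + 1*(-1)*conj(-1) + 1*(3)*conj(1)]
      = (1/4)[(5) + (-1) + (1) + (3)] = 8/4 = 2
Dimension check: dim(rho) = sum (mult * dim) = 2*1 + 1*1 + 0*1 + 2*1 = 5 = chi_rho(e) = 5.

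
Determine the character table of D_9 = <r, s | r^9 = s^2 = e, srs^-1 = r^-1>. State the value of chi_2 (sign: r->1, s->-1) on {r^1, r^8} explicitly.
Conjugacy classes: {e} of size 1, {r^1, r^8} of size 2, {r^2, r^7} of size 2, {r^3, r^6} of size 2, {r^4, r^5} of size 2, {s, sr, ..., sr^8} of size 9.
Character table:
  irrep \ class              {e} (size 1)  {r^1, r^8} (size 2)  {r^2, r^7} (size 2)  {r^3, r^6} (size 2)  {r^4, r^5} (size 2)  {s, sr, ..., sr^8} (size 9)
  chi_1 (triv)               1             1                    1                    1                    1                    1                          
  chi_2 (sign: r->1, s->-1)  1             1                    1                    1                    1                    -1                         
  chi_3 (2d, j=1)            2             2*cos(2*pi/9)        2*cos(4*pi/9)        -1                   -2*cos(pi/9)         0                          
  chi_4 (2d, j=2)            2             2*cos(4*pi/9)        -2*cos(pi/9)         -1                   2*cos(2*pi/9)        0                          
  chi_5 (2d, j=3)            2             -1                   -1                   2                    -1                   0                          
  chi_6 (2d, j=4)            2             -2*cos(pi/9)         2*cos(2*pi/9)        -1                   2*cos(4*pi/9)        0                          

Spot check: chi_2 (sign: r->1, s->-1) on {r^1, r^8} = 1.

Working: D_9 has order 2*9 = 18 with 6 conjugacy classes, hence 6 irreducibles. Sum of squared dims 1 + 1 + 4 + 4 + 4 + 4 = 18 = |G|. Linear characters come from the abelianisation; the 2-dimensional irreps have character r^k -> 2*cos(2*pi*j*k/9), reflections -> 0.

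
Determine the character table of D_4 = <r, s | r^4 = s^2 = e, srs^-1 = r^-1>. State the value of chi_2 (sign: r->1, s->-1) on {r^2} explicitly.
Conjugacy classes: {e} of size 1, {r^2} of size 1, {r^1, r^3} of size 2, {s, sr^2, ...} of size 2, {sr, sr^3, ...} of size 2.
Character table:
  irrep \ class              {e} (size 1)  {r^2} (size 1)  {r^1, r^3} (size 2)  {s, sr^2, ...} (size 2)  {sr, sr^3, ...} (size 2)
  chi_1 (triv)               1             1               1                    1                        1                       
  chi_2 (sign: r->1, s->-1)  1             1               1                    -1                       -1                      
  chi_3 (r->-1, s->1)        1             1               -1                   1                        -1                      
  chi_4 (r->-1, s->-1)       1             1               -1                   -1                       1                       
  chi_5 (2d, j=1)            2             -2              0                    0                        0                       

Spot check: chi_2 (sign: r->1, s->-1) on {r^2} = 1.

Proof sketch: D_4 has order 2*4 = 8 with 5 conjugacy classes, hence 5 irreducibles. Sum of squared dims 1 + 1 + 1 + 1 + 4 = 8 = |G|. Linear characters come from the abelianisation; the 2-dimensional irreps have character r^k -> 2*cos(2*pi*j*k/4), reflections -> 0.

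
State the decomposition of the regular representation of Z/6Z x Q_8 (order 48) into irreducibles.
Each irreducible V_i of dimension d_i appears with multiplicity d_i, i.e. rho_reg = (direct sum over all irreducibles V_i) d_i V_i. The irreducible dimensions for Z/6Z x Q_8 are 1, 1, 1, 1, 1, 1, 1, 1, 1, 1, 1, 1, 1, 1, 1, 1, 1, 1, 1, 1, 1, 1, 1, 1, 2, 2, 2, 2, 2, 2: 24 irreducibles of dimension 1, each with multiplicity 1; 6 irreducibles of dimension 2, each with multiplicity 2. Total dimension 24*1*1 + 6*2*2 = 48 = |G|.

Proof sketch: General theorem: in the regular representation of a finite group G, each irreducible appears with multiplicity equal to its dimension. Check: dim(rho_reg) = sum d_i^2 = 1 + 1 + 1 + 1 + 1 + 1 + 1 + 1 + 1 + 1 + 1 + 1 + 1 + 1 + 1 + 1 + 1 + 1 + 1 + 1 + 1 + 1 + 1 + 1 + 4 + 4 + 4 + 4 + 4 + 4 = 48 = |G|.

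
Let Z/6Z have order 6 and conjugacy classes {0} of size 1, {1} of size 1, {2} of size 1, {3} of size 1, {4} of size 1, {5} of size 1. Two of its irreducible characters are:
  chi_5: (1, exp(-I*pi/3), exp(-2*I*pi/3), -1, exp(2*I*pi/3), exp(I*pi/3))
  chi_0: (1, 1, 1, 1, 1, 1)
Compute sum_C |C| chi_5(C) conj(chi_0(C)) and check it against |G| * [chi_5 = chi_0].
Sum = 0; so <chi_5, chi_0> = 0 (distinct irreducibles are orthogonal).

Compute term by term over conjugacy classes (|C| * chi_5(C) * conj(chi_0(C))):
  1*(1)*conj(1) + 1*(exp(-I*pi/3))*conj(1) + 1*(exp(-2*I*pi/3))*conj(1) + 1*(-1)*conj(1) + 1*(exp(2*I*pi/3))*conj(1) + 1*(exp(I*pi/3))*conj(1)
  = (1) + (exp(-I*pi/3)) + (exp(-2*I*pi/3)) + (-1) + (exp(2*I*pi/3)) + (exp(I*pi/3))
  = 0.
(Exp terms are combined using exp(i*s)*conj(exp(i*t)) = exp(i*(s-t)), and sums of them are collapsed using the identity that for every m > 1 the m distinct m-th roots of unity sum to 0, e.g. 1 + exp(2*I*pi/3) + exp(-2*I*pi/3) = 0.)
Dividing by |G| = 6 gives 0/6 = 0, matching the row-orthogonality relation <chi_5, chi_0> = [chi_5 = chi_0].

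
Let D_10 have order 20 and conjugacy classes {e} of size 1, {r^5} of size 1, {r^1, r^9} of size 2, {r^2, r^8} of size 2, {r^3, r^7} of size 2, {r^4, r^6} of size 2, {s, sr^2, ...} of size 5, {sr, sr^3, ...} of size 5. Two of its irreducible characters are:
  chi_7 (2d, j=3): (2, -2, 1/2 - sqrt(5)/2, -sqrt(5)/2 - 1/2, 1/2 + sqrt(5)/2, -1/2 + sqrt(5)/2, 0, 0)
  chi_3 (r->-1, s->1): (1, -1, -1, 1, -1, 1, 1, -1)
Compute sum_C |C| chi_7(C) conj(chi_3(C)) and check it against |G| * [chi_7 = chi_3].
Sum = 0; so <chi_7, chi_3> = 0 (distinct irreducibles are orthogonal).

Explanation: Compute term by term over conjugacy classes (|C| * chi_7(C) * conj(chi_3(C))):
  1*(2)*conj(1) + 1*(-2)*conj(-1) + 2*(1/2 - sqrt(5)/2)*conj(-1) + 2*(-sqrt(5)/2 - 1/2)*conj(1) + 2*(1/2 + sqrt(5)/2)*conj(-1) + 2*(-1/2 + sqrt(5)/2)*conj(1) + 5*(0)*conj(1) + 5*(0)*conj(-1)
  = (2) + (2) + (-1 + sqrt(5)) + (-sqrt(5) - 1) + (-sqrt(5) - 1) + (-1 + sqrt(5)) + (0) + (0)
  = 0.
Dividing by |G| = 20 gives 0/20 = 0, matching the row-orthogonality relation <chi_7, chi_3> = [chi_7 = chi_3].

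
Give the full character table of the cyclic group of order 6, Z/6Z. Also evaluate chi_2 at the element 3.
Character table of Z/6Z (irreps indexed chi_0,...,chi_5 with chi_k(m) = zeta_6^(k*m), zeta_6 = exp(2*pi*i/6)):
  irrep \ class  {0} (size 1)  {1} (size 1)    {2} (size 1)    {3} (size 1)  {4} (size 1)    {5} (size 1)  
  chi_0          1             1               1               1             1               1             
  chi_1          1             exp(I*pi/3)     exp(2*I*pi/3)   -1            exp(-2*I*pi/3)  exp(-I*pi/3)  
  chi_2          1             exp(2*I*pi/3)   exp(-2*I*pi/3)  1             exp(2*I*pi/3)   exp(-2*I*pi/3)
  chi_3          1             -1              1               -1            1               -1            
  chi_4          1             exp(-2*I*pi/3)  exp(2*I*pi/3)   1             exp(-2*I*pi/3)  exp(2*I*pi/3) 
  chi_5          1             exp(-I*pi/3)    exp(-2*I*pi/3)  -1            exp(2*I*pi/3)   exp(I*pi/3)   

Spot check: chi_2(3) = zeta_6^(2*3) = zeta_6^6 = 1.

Details: Z/6Z is abelian, so all 6 irreducible complex representations are 1-dimensional. They are given by chi_k(m) = zeta_6^(k*m) for k = 0,...,5. Row orthogonality: sum_m chi_k(m) conj(chi_l(m)) = 6 * [k = l].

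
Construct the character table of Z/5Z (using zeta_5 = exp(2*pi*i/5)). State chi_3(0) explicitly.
Character table of Z/5Z (irreps indexed chi_0,...,chi_4 with chi_k(m) = zeta_5^(k*m), zeta_5 = exp(2*pi*i/5)):
  irrep \ class  {0} (size 1)  {1} (size 1)    {2} (size 1)    {3} (size 1)    {4} (size 1)  
  chi_0          1             1               1               1               1             
  chi_1          1             exp(2*I*pi/5)   exp(4*I*pi/5)   exp(-4*I*pi/5)  exp(-2*I*pi/5)
  chi_2          1             exp(4*I*pi/5)   exp(-2*I*pi/5)  exp(2*I*pi/5)   exp(-4*I*pi/5)
  chi_3          1             exp(-4*I*pi/5)  exp(2*I*pi/5)   exp(-2*I*pi/5)  exp(4*I*pi/5) 
  chi_4          1             exp(-2*I*pi/5)  exp(-4*I*pi/5)  exp(4*I*pi/5)   exp(2*I*pi/5) 

Spot check: chi_3(0) = zeta_5^(3*0) = zeta_5^0 = 1.

Why: Z/5Z is abelian, so all 5 irreducible complex representations are 1-dimensional. They are given by chi_k(m) = zeta_5^(k*m) for k = 0,...,4. Row orthogonality: sum_m chi_k(m) conj(chi_l(m)) = 5 * [k = l].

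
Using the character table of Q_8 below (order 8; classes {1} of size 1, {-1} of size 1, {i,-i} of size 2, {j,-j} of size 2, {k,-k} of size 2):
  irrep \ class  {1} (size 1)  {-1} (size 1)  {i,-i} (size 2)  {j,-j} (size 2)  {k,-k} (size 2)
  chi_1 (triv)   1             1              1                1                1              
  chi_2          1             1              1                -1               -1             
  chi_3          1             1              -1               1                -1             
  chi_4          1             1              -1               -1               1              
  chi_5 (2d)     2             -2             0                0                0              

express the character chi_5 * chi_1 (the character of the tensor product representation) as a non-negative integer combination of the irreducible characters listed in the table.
chi_5 tensor chi_1 = chi_5 (all other irreducibles have multiplicity 0).

Working: The character of a tensor product is the pointwise product (chi_5 * chi_1)(C) = chi_5(C) * chi_1(C):
  {1}: (2)*(1), {-1}: (-2)*(1), {i,-i}: (0)*(1), {j,-j}: (0)*(1), {k,-k}: (0)*(1)
so (chi_5 * chi_1) takes values
  {1} -> 2, {-1} -> -2, {i,-i} -> 0, {j,-j} -> 0, {k,-k} -> 0.
Now take the inner product of this character with each irreducible chi from the table, <chi_5*chi_1, chi> = (1/8) sum_C |C| (chi_5*chi_1)(C) conj(chi(C)):
  <chi_5*chi_1, chi_1> = (1/8)[1*(2)*conj(1) + 1*(-2)*conj(1) + 2*(0)*conj(1) + 2*(0)*conj(1) + 2*(0)*conj(1)]
      = (1/8)[(2) + (-2) + (0) + (0) + (0)] = 0/8 = 0
  <chi_5*chi_1, chi_2> = (1/8)[1*(2)*conj(1) + 1*(-2)*conj(1) + 2*(0)*conj(1) + 2*(0)*conj(-1) + 2*(0)*conj(-1)]
      = (1/8)[(2) + (-2) + (0) + (0) + (0)] = 0/8 = 0
  <chi_5*chi_1, chi_3> = (1/8)[1*(2)*conj(1) + 1*(-2)*conj(1) + 2*(0)*conj(-1) + 2*(0)*conj(1) + 2*(0)*conj(-1)]
      = (1/8)[(2) + (-2) + (0) + (0) + (0)] = 0/8 = 0
  <chi_5*chi_1, chi_4> = (1/8)[1*(2)*conj(1) + 1*(-2)*conj(1) + 2*(0)*conj(-1) + 2*(0)*conj(-1) + 2*(0)*conj(1)]
      = (1/8)[(2) + (-2) + (0) + (0) + (0)] = 0/8 = 0
  <chi_5*chi_1, chi_5> = (1/8)[1*(2)*conj(2) + 1*(-2)*conj(-2) + 2*(0)*conj(0) + 2*(0)*conj(0) + 2*(0)*conj(0)]
      = (1/8)[(4) + (4) + (0) + (0) + (0)] = 8/8 = 1
Hence the multiplicities are chi_5: 1. Dimension check: dim(chi_5)*dim(chi_1) = 2*1 = 2 and sum (mult * dim) = 1*2 = 2.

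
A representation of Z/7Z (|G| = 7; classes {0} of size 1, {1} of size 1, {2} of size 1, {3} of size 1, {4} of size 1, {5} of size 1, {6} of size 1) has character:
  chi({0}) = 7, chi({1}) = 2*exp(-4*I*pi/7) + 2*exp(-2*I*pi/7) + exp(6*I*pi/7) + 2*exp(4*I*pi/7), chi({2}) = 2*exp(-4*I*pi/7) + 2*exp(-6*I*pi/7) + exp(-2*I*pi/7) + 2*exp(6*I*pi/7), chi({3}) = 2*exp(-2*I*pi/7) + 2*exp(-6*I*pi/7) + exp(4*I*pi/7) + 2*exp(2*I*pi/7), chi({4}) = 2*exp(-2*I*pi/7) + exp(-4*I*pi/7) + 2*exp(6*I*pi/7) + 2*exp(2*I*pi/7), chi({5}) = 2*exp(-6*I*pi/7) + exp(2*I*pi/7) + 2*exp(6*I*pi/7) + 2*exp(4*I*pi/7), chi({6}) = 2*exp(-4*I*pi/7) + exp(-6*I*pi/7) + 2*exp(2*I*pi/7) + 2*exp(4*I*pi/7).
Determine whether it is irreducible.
Not irreducible (reducible): <chi, chi> = 13 > 1.

Why: <chi, chi> = (1/|G|) sum_C |C| * |chi(C)|^2 = (1/7)[1*|7|^2 + 1*|2*exp(-4*I*pi/7) + 2*exp(-2*I*pi/7) + exp(6*I*pi/7) + 2*exp(4*I*pi/7)|^2 + 1*|2*exp(-4*I*pi/7) + 2*exp(-6*I*pi/7) + exp(-2*I*pi/7) + 2*exp(6*I*pi/7)|^2 + 1*|2*exp(-2*I*pi/7) + 2*exp(-6*I*pi/7) + exp(4*I*pi/7) + 2*exp(2*I*pi/7)|^2 + 1*|2*exp(-2*I*pi/7) + exp(-4*I*pi/7) + 2*exp(6*I*pi/7) + 2*exp(2*I*pi/7)|^2 + 1*|2*exp(-6*I*pi/7) + exp(2*I*pi/7) + 2*exp(6*I*pi/7) + 2*exp(4*I*pi/7)|^2 + 1*|2*exp(-4*I*pi/7) + exp(-6*I*pi/7) + 2*exp(2*I*pi/7) + 2*exp(4*I*pi/7)|^2]
  = (1/7)[(49) + (13 + 6*exp(-2*I*pi/7) + 10*exp(-6*I*pi/7) + 2*exp(-4*I*pi/7) + 2*exp(4*I*pi/7) + 10*exp(6*I*pi/7) + 6*exp(2*I*pi/7)) + (13 + 10*exp(-2*I*pi/7) + 6*exp(-4*I*pi/7) + 2*exp(-6*I*pi/7) + 2*exp(6*I*pi/7) + 6*exp(4*I*pi/7) + 10*exp(2*I*pi/7)) + (13 + 10*exp(-4*I*pi/7) + 6*exp(-6*I*pi/7) + 2*exp(-2*I*pi/7) + 2*exp(2*I*pi/7) + 6*exp(6*I*pi/7) + 10*exp(4*I*pi/7)) + (13 + 10*exp(-4*I*pi/7) + 6*exp(-6*I*pi/7) + 2*exp(-2*I*pi/7) + 2*exp(2*I*pi/7) + 6*exp(6*I*pi/7) + 10*exp(4*I*pi/7)) + (13 + 10*exp(-2*I*pi/7) + 6*exp(-4*I*pi/7) + 2*exp(-6*I*pi/7) + 2*exp(6*I*pi/7) + 6*exp(4*I*pi/7) + 10*exp(2*I*pi/7)) + (13 + 6*exp(-2*I*pi/7) + 10*exp(-6*I*pi/7) + 2*exp(-4*I*pi/7) + 2*exp(4*I*pi/7) + 10*exp(6*I*pi/7) + 6*exp(2*I*pi/7))] = 91/7 = 13.
(Exp terms are combined using exp(i*s)*conj(exp(i*t)) = exp(i*(s-t)), and sums of them are collapsed using the identity that for every m > 1 the m distinct m-th roots of unity sum to 0, e.g. 1 + exp(2*I*pi/3) + exp(-2*I*pi/3) = 0.)
A character is irreducible iff <chi, chi> = 1, so this representation is reducible.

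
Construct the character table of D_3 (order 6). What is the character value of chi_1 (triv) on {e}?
Conjugacy classes: {e} of size 1, {r^1, r^2} of size 2, {s, sr, ..., sr^2} of size 3.
Character table:
  irrep \ class              {e} (size 1)  {r^1, r^2} (size 2)  {s, sr, ..., sr^2} (size 3)
  chi_1 (triv)               1             1                    1                          
  chi_2 (sign: r->1, s->-1)  1             1                    -1                         
  chi_3 (2d, j=1)            2             -1                   0                          

Spot check: chi_1 (triv) on {e} = 1.

Derivation: D_3 has order 2*3 = 6 with 3 conjugacy classes, hence 3 irreducibles. Sum of squared dims 1 + 1 + 4 = 6 = |G|. Linear characters come from the abelianisation; the 2-dimensional irreps have character r^k -> 2*cos(2*pi*j*k/3), reflections -> 0.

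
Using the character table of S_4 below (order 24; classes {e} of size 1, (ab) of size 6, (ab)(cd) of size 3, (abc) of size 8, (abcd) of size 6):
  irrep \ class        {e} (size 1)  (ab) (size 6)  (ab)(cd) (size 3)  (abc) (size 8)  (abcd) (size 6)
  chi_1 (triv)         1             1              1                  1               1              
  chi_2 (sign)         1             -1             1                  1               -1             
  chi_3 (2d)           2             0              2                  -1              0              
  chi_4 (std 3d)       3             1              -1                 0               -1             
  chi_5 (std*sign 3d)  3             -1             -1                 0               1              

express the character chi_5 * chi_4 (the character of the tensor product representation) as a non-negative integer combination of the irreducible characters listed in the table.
chi_5 tensor chi_4 = chi_2 + chi_3 + chi_4 + chi_5 (all other irreducibles have multiplicity 0).

The character of a tensor product is the pointwise product (chi_5 * chi_4)(C) = chi_5(C) * chi_4(C):
  {e}: (3)*(3), (ab): (-1)*(1), (ab)(cd): (-1)*(-1), (abc): (0)*(0), (abcd): (1)*(-1)
so (chi_5 * chi_4) takes values
  {e} -> 9, (ab) -> -1, (ab)(cd) -> 1, (abc) -> 0, (abcd) -> -1.
Now take the inner product of this character with each irreducible chi from the table, <chi_5*chi_4, chi> = (1/24) sum_C |C| (chi_5*chi_4)(C) conj(chi(C)):
  <chi_5*chi_4, chi_1> = (1/24)[1*(9)*conj(1) + 6*(-1)*conj(1) + 3*(1)*conj(1) + 8*(0)*conj(1) + 6*(-1)*conj(1)]
      = (1/24)[(9) + (-6) + (3) + (0) + (-6)] = 0/24 = 0
  <chi_5*chi_4, chi_2> = (1/24)[1*(9)*conj(1) + 6*(-1)*conj(-1) + 3*(1)*conj(1) + 8*(0)*conj(1) + 6*(-1)*conj(-1)]
      = (1/24)[(9) + (6) + (3) + (0) + (6)] = 24/24 = 1
  <chi_5*chi_4, chi_3> = (1/24)[1*(9)*conj(2) + 6*(-1)*conj(0) + 3*(1)*conj(2) + 8*(0)*conj(-1) + 6*(-1)*conj(0)]
      = (1/24)[(18) + (0) + (6) + (0) + (0)] = 24/24 = 1
  <chi_5*chi_4, chi_4> = (1/24)[1*(9)*conj(3) + 6*(-1)*conj(1) + 3*(1)*conj(-1) + 8*(0)*conj(0) + 6*(-1)*conj(-1)]
      = (1/24)[(27) + (-6) + (-3) + (0) + (6)] = 24/24 = 1
  <chi_5*chi_4, chi_5> = (1/24)[1*(9)*conj(3) + 6*(-1)*conj(-1) + 3*(1)*conj(-1) + 8*(0)*conj(0) + 6*(-1)*conj(1)]
      = (1/24)[(27) + (6) + (-3) + (0) + (-6)] = 24/24 = 1
Hence the multiplicities are chi_2: 1, chi_3: 1, chi_4: 1, chi_5: 1. Dimension check: dim(chi_5)*dim(chi_4) = 3*3 = 9 and sum (mult * dim) = 1*1 + 1*2 + 1*3 + 1*3 = 9.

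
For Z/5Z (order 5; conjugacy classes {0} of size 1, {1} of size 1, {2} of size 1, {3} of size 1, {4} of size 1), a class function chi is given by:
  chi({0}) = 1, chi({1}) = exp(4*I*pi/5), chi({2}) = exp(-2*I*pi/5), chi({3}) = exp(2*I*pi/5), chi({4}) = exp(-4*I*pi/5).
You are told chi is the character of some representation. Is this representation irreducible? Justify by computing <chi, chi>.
Irreducible: <chi, chi> = 1.

Justification: <chi, chi> = (1/|G|) sum_C |C| * |chi(C)|^2 = (1/5)[1*|1|^2 + 1*|exp(4*I*pi/5)|^2 + 1*|exp(-2*I*pi/5)|^2 + 1*|exp(2*I*pi/5)|^2 + 1*|exp(-4*I*pi/5)|^2]
  = (1/5)[(1) + (1) + (1) + (1) + (1)] = 5/5 = 1.
(Exp terms are combined using exp(i*s)*conj(exp(i*t)) = exp(i*(s-t)), and sums of them are collapsed using the identity that for every m > 1 the m distinct m-th roots of unity sum to 0, e.g. 1 + exp(2*I*pi/3) + exp(-2*I*pi/3) = 0.)
A character is irreducible iff <chi, chi> = 1, so this representation is irreducible.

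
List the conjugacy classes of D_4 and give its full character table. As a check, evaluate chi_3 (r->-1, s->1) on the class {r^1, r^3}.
Conjugacy classes: {e} of size 1, {r^2} of size 1, {r^1, r^3} of size 2, {s, sr^2, ...} of size 2, {sr, sr^3, ...} of size 2.
Character table:
  irrep \ class              {e} (size 1)  {r^2} (size 1)  {r^1, r^3} (size 2)  {s, sr^2, ...} (size 2)  {sr, sr^3, ...} (size 2)
  chi_1 (triv)               1             1               1                    1                        1                       
  chi_2 (sign: r->1, s->-1)  1             1               1                    -1                       -1                      
  chi_3 (r->-1, s->1)        1             1               -1                   1                        -1                      
  chi_4 (r->-1, s->-1)       1             1               -1                   -1                       1                       
  chi_5 (2d, j=1)            2             -2              0                    0                        0                       

Spot check: chi_3 (r->-1, s->1) on {r^1, r^3} = -1.

Details: D_4 has order 2*4 = 8 with 5 conjugacy classes, hence 5 irreducibles. Sum of squared dims 1 + 1 + 1 + 1 + 4 = 8 = |G|. Linear characters come from the abelianisation; the 2-dimensional irreps have character r^k -> 2*cos(2*pi*j*k/4), reflections -> 0.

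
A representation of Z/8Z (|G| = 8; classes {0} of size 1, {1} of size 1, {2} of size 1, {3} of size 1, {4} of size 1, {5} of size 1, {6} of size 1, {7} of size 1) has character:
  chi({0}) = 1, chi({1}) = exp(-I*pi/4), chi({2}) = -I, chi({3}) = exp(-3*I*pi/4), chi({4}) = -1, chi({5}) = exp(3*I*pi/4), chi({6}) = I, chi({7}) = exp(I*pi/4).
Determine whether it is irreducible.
Irreducible: <chi, chi> = 1.

Reasoning: <chi, chi> = (1/|G|) sum_C |C| * |chi(C)|^2 = (1/8)[1*|1|^2 + 1*|exp(-I*pi/4)|^2 + 1*|-I|^2 + 1*|exp(-3*I*pi/4)|^2 + 1*|-1|^2 + 1*|exp(3*I*pi/4)|^2 + 1*|I|^2 + 1*|exp(I*pi/4)|^2]
  = (1/8)[(1) + (1) + (1) + (1) + (1) + (1) + (1) + (1)] = 8/8 = 1.
(Exp terms are combined using exp(i*s)*conj(exp(i*t)) = exp(i*(s-t)), and sums of them are collapsed using the identity that for every m > 1 the m distinct m-th roots of unity sum to 0, e.g. 1 + exp(2*I*pi/3) + exp(-2*I*pi/3) = 0.)
A character is irreducible iff <chi, chi> = 1, so this representation is irreducible.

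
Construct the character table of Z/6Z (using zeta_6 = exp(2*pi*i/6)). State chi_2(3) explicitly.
Character table of Z/6Z (irreps indexed chi_0,...,chi_5 with chi_k(m) = zeta_6^(k*m), zeta_6 = exp(2*pi*i/6)):
  irrep \ class  {0} (size 1)  {1} (size 1)    {2} (size 1)    {3} (size 1)  {4} (size 1)    {5} (size 1)  
  chi_0          1             1               1               1             1               1             
  chi_1          1             exp(I*pi/3)     exp(2*I*pi/3)   -1            exp(-2*I*pi/3)  exp(-I*pi/3)  
  chi_2          1             exp(2*I*pi/3)   exp(-2*I*pi/3)  1             exp(2*I*pi/3)   exp(-2*I*pi/3)
  chi_3          1             -1              1               -1            1               -1            
  chi_4          1             exp(-2*I*pi/3)  exp(2*I*pi/3)   1             exp(-2*I*pi/3)  exp(2*I*pi/3) 
  chi_5          1             exp(-I*pi/3)    exp(-2*I*pi/3)  -1            exp(2*I*pi/3)   exp(I*pi/3)   

Spot check: chi_2(3) = zeta_6^(2*3) = zeta_6^6 = 1.

Solution. Z/6Z is abelian, so all 6 irreducible complex representations are 1-dimensional. They are given by chi_k(m) = zeta_6^(k*m) for k = 0,...,5. Row orthogonality: sum_m chi_k(m) conj(chi_l(m)) = 6 * [k = l].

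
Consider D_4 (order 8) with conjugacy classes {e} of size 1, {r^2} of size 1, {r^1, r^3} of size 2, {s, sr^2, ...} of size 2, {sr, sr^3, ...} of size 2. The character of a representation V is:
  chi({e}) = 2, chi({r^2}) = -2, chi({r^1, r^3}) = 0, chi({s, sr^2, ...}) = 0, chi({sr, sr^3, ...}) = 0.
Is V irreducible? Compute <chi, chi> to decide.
Irreducible: <chi, chi> = 1.

Why: <chi, chi> = (1/|G|) sum_C |C| * |chi(C)|^2 = (1/8)[1*|2|^2 + 1*|-2|^2 + 2*|0|^2 + 2*|0|^2 + 2*|0|^2]
  = (1/8)[(4) + (4) + (0) + (0) + (0)] = 8/8 = 1.
A character is irreducible iff <chi, chi> = 1, so this representation is irreducible.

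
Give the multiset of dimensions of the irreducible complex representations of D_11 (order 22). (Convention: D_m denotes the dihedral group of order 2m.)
Dimensions: 1, 1, 2, 2, 2, 2, 2

Justification: There are 7 irreducibles (= number of conjugacy classes). Their dimensions d_i satisfy sum d_i^2 = |G| = 22: 1 + 1 + 4 + 4 + 4 + 4 + 4 = 22.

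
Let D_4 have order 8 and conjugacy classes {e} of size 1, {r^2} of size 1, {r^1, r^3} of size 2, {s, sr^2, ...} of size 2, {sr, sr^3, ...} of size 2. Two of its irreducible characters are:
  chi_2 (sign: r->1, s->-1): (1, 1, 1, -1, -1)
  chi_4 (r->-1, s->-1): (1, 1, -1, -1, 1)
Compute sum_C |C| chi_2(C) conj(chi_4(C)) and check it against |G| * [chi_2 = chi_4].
Sum = 0; so <chi_2, chi_4> = 0 (distinct irreducibles are orthogonal).

Argument: Compute term by term over conjugacy classes (|C| * chi_2(C) * conj(chi_4(C))):
  1*(1)*conj(1) + 1*(1)*conj(1) + 2*(1)*conj(-1) + 2*(-1)*conj(-1) + 2*(-1)*conj(1)
  = (1) + (1) + (-2) + (2) + (-2)
  = 0.
Dividing by |G| = 8 gives 0/8 = 0, matching the row-orthogonality relation <chi_2, chi_4> = [chi_2 = chi_4].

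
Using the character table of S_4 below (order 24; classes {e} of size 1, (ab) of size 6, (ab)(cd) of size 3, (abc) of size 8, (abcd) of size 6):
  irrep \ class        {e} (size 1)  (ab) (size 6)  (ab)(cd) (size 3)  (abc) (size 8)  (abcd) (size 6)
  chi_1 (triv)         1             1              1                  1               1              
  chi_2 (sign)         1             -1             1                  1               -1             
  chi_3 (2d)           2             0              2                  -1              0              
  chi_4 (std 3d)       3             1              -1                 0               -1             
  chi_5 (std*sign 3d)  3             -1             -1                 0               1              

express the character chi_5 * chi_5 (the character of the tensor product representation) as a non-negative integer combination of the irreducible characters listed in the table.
chi_5 tensor chi_5 = chi_1 + chi_3 + chi_4 + chi_5 (all other irreducibles have multiplicity 0).

Details: The character of a tensor product is the pointwise product (chi_5 * chi_5)(C) = chi_5(C) * chi_5(C):
  {e}: (3)*(3), (ab): (-1)*(-1), (ab)(cd): (-1)*(-1), (abc): (0)*(0), (abcd): (1)*(1)
so (chi_5 * chi_5) takes values
  {e} -> 9, (ab) -> 1, (ab)(cd) -> 1, (abc) -> 0, (abcd) -> 1.
Now take the inner product of this character with each irreducible chi from the table, <chi_5*chi_5, chi> = (1/24) sum_C |C| (chi_5*chi_5)(C) conj(chi(C)):
  <chi_5*chi_5, chi_1> = (1/24)[1*(9)*conj(1) + 6*(1)*conj(1) + 3*(1)*conj(1) + 8*(0)*conj(1) + 6*(1)*conj(1)]
      = (1/24)[(9) + (6) + (3) + (0) + (6)] = 24/24 = 1
  <chi_5*chi_5, chi_2> = (1/24)[1*(9)*conj(1) + 6*(1)*conj(-1) + 3*(1)*conj(1) + 8*(0)*conj(1) + 6*(1)*conj(-1)]
      = (1/24)[(9) + (-6) + (3) + (0) + (-6)] = 0/24 = 0
  <chi_5*chi_5, chi_3> = (1/24)[1*(9)*conj(2) + 6*(1)*conj(0) + 3*(1)*conj(2) + 8*(0)*conj(-1) + 6*(1)*conj(0)]
      = (1/24)[(18) + (0) + (6) + (0) + (0)] = 24/24 = 1
  <chi_5*chi_5, chi_4> = (1/24)[1*(9)*conj(3) + 6*(1)*conj(1) + 3*(1)*conj(-1) + 8*(0)*conj(0) + 6*(1)*conj(-1)]
      = (1/24)[(27) + (6) + (-3) + (0) + (-6)] = 24/24 = 1
  <chi_5*chi_5, chi_5> = (1/24)[1*(9)*conj(3) + 6*(1)*conj(-1) + 3*(1)*conj(-1) + 8*(0)*conj(0) + 6*(1)*conj(1)]
      = (1/24)[(27) + (-6) + (-3) + (0) + (6)] = 24/24 = 1
Hence the multiplicities are chi_1: 1, chi_3: 1, chi_4: 1, chi_5: 1. Dimension check: dim(chi_5)*dim(chi_5) = 3*3 = 9 and sum (mult * dim) = 1*1 + 1*2 + 1*3 + 1*3 = 9.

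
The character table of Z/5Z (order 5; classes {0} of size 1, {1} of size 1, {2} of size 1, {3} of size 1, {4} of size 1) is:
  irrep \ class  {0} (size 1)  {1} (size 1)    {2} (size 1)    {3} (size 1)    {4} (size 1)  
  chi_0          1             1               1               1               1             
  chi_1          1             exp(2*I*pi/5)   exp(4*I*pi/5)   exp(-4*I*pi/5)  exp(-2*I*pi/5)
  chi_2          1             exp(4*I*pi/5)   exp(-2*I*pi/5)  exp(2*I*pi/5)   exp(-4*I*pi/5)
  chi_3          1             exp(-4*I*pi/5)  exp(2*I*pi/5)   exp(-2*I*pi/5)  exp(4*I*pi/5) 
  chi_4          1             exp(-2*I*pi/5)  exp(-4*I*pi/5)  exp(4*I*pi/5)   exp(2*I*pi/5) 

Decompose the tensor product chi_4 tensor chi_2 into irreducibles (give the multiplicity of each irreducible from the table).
chi_4 tensor chi_2 = chi_1 (all other irreducibles have multiplicity 0).

Argument: The character of a tensor product is the pointwise product (chi_4 * chi_2)(C) = chi_4(C) * chi_2(C):
  {0}: (1)*(1), {1}: (exp(-2*I*pi/5))*(exp(4*I*pi/5)), {2}: (exp(-4*I*pi/5))*(exp(-2*I*pi/5)), {3}: (exp(4*I*pi/5))*(exp(2*I*pi/5)), {4}: (exp(2*I*pi/5))*(exp(-4*I*pi/5))
so (chi_4 * chi_2) takes values
  {0} -> 1, {1} -> exp(2*I*pi/5), {2} -> exp(4*I*pi/5), {3} -> exp(-4*I*pi/5), {4} -> exp(-2*I*pi/5).
Now take the inner product of this character with each irreducible chi from the table, <chi_4*chi_2, chi> = (1/5) sum_C |C| (chi_4*chi_2)(C) conj(chi(C)):
  <chi_4*chi_2, chi_0> = (1/5)[1*(1)*conj(1) + 1*(exp(2*I*pi/5))*conj(1) + 1*(exp(4*I*pi/5))*conj(1) + 1*(exp(-4*I*pi/5))*conj(1) + 1*(exp(-2*I*pi/5))*conj(1)]
      = (1/5)[(1) + (exp(2*I*pi/5)) + (exp(4*I*pi/5)) + (exp(-4*I*pi/5)) + (exp(-2*I*pi/5))] = 0/5 = 0
  <chi_4*chi_2, chi_1> = (1/5)[1*(1)*conj(1) + 1*(exp(2*I*pi/5))*conj(exp(2*I*pi/5)) + 1*(exp(4*I*pi/5))*conj(exp(4*I*pi/5)) + 1*(exp(-4*I*pi/5))*conj(exp(-4*I*pi/5)) + 1*(exp(-2*I*pi/5))*conj(exp(-2*I*pi/5))]
      = (1/5)[(1) + (1) + (1) + (1) + (1)] = 5/5 = 1
  <chi_4*chi_2, chi_2> = (1/5)[1*(1)*conj(1) + 1*(exp(2*I*pi/5))*conj(exp(4*I*pi/5)) + 1*(exp(4*I*pi/5))*conj(exp(-2*I*pi/5)) + 1*(exp(-4*I*pi/5))*conj(exp(2*I*pi/5)) + 1*(exp(-2*I*pi/5))*conj(exp(-4*I*pi/5))]
      = (1/5)[(1) + (exp(-2*I*pi/5)) + (exp(-4*I*pi/5)) + (exp(4*I*pi/5)) + (exp(2*I*pi/5))] = 0/5 = 0
  <chi_4*chi_2, chi_3> = (1/5)[1*(1)*conj(1) + 1*(exp(2*I*pi/5))*conj(exp(-4*I*pi/5)) + 1*(exp(4*I*pi/5))*conj(exp(2*I*pi/5)) + 1*(exp(-4*I*pi/5))*conj(exp(-2*I*pi/5)) + 1*(exp(-2*I*pi/5))*conj(exp(4*I*pi/5))]
      = (1/5)[(1) + (exp(-4*I*pi/5)) + (exp(2*I*pi/5)) + (exp(-2*I*pi/5)) + (exp(4*I*pi/5))] = 0/5 = 0
  <chi_4*chi_2, chi_4> = (1/5)[1*(1)*conj(1) + 1*(exp(2*I*pi/5))*conj(exp(-2*I*pi/5)) + 1*(exp(4*I*pi/5))*conj(exp(-4*I*pi/5)) + 1*(exp(-4*I*pi/5))*conj(exp(4*I*pi/5)) + 1*(exp(-2*I*pi/5))*conj(exp(2*I*pi/5))]
      = (1/5)[(1) + (exp(4*I*pi/5)) + (exp(-2*I*pi/5)) + (exp(2*I*pi/5)) + (exp(-4*I*pi/5))] = 0/5 = 0
(Exp terms are combined using exp(i*s)*conj(exp(i*t)) = exp(i*(s-t)), and sums of them are collapsed using the identity that for every m > 1 the m distinct m-th roots of unity sum to 0, e.g. 1 + exp(2*I*pi/3) + exp(-2*I*pi/3) = 0.)
Hence the multiplicities are chi_1: 1. Dimension check: dim(chi_4)*dim(chi_2) = 1*1 = 1 and sum (mult * dim) = 1*1 = 1.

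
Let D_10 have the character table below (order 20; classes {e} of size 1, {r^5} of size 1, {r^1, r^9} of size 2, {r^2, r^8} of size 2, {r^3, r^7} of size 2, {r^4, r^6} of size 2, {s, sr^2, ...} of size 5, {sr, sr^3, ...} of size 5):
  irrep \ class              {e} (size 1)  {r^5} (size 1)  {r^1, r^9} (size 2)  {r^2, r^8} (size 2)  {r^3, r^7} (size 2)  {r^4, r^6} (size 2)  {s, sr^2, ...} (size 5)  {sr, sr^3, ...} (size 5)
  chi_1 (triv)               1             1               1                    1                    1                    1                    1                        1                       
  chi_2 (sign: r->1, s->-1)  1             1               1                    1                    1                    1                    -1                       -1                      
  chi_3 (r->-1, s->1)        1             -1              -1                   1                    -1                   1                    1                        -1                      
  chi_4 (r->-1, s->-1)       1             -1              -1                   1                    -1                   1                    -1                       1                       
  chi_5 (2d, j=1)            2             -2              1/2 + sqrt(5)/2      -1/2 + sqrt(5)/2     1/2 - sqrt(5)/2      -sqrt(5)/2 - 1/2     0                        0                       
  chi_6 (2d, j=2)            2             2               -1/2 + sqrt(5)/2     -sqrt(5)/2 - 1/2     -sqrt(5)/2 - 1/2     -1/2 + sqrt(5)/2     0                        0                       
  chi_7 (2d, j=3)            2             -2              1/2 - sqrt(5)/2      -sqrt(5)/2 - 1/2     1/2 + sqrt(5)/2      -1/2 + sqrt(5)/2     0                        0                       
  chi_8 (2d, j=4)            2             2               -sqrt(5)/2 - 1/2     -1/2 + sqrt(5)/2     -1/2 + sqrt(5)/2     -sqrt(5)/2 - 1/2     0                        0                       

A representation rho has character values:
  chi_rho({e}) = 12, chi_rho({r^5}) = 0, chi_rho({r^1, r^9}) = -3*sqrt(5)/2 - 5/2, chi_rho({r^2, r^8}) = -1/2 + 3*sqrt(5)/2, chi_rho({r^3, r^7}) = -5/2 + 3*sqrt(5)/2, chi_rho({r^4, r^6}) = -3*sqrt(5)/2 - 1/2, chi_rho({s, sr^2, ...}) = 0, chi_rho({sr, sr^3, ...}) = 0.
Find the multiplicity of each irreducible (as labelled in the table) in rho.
Multiplicities: chi_1: 0, chi_2: 0, chi_3: 1, chi_4: 1, chi_5: 1, chi_6: 0, chi_7: 1, chi_8: 3.

Details: Use <chi_rho, chi> = (1/|G|) sum_C |C| * chi_rho(C) * conj(chi(C)) with |G| = 20 for each irreducible chi in the table:
  <chi_rho, chi_1> = (1/20)[1*(12)*conj(1) + 1*(0)*conj(1) + 2*(-3*sqrt(5)/2 - 5/2)*conj(1) + 2*(-1/2 + 3*sqrt(5)/2)*conj(1) + 2*(-5/2 + 3*sqrt(5)/2)*conj(1) + 2*(-3*sqrt(5)/2 - 1/2)*conj(1) + 5*(0)*conj(1) + 5*(0)*conj(1)]
      = (1/20)[(12) + (0) + (-3*sqrt(5) - 5) + (-1 + 3*sqrt(5)) + (-5 + 3*sqrt(5)) + (-3*sqrt(5) - 1) + (0) + (0)] = 0/20 = 0
  <chi_rho, chi_2> = (1/20)[1*(12)*conj(1) + 1*(0)*conj(1) + 2*(-3*sqrt(5)/2 - 5/2)*conj(1) + 2*(-1/2 + 3*sqrt(5)/2)*conj(1) + 2*(-5/2 + 3*sqrt(5)/2)*conj(1) + 2*(-3*sqrt(5)/2 - 1/2)*conj(1) + 5*(0)*conj(-1) + 5*(0)*conj(-1)]
      = (1/20)[(12) + (0) + (-3*sqrt(5) - 5) + (-1 + 3*sqrt(5)) + (-5 + 3*sqrt(5)) + (-3*sqrt(5) - 1) + (0) + (0)] = 0/20 = 0
  <chi_rho, chi_3> = (1/20)[1*(12)*conj(1) + 1*(0)*conj(-1) + 2*(-3*sqrt(5)/2 - 5/2)*conj(-1) + 2*(-1/2 + 3*sqrt(5)/2)*conj(1) + 2*(-5/2 + 3*sqrt(5)/2)*conj(-1) + 2*(-3*sqrt(5)/2 - 1/2)*conj(1) + 5*(0)*conj(1) + 5*(0)*conj(-1)]
      = (1/20)[(12) + (0) + (5 + 3*sqrt(5)) + (-1 + 3*sqrt(5)) + (5 - 3*sqrt(5)) + (-3*sqrt(5) - 1) + (0) + (0)] = 20/20 = 1
  <chi_rho, chi_4> = (1/20)[1*(12)*conj(1) + 1*(0)*conj(-1) + 2*(-3*sqrt(5)/2 - 5/2)*conj(-1) + 2*(-1/2 + 3*sqrt(5)/2)*conj(1) + 2*(-5/2 + 3*sqrt(5)/2)*conj(-1) + 2*(-3*sqrt(5)/2 - 1/2)*conj(1) + 5*(0)*conj(-1) + 5*(0)*conj(1)]
      = (1/20)[(12) + (0) + (5 + 3*sqrt(5)) + (-1 + 3*sqrt(5)) + (5 - 3*sqrt(5)) + (-3*sqrt(5) - 1) + (0) + (0)] = 20/20 = 1
  <chi_rho, chi_5> = (1/20)[1*(12)*conj(2) + 1*(0)*conj(-2) + 2*(-3*sqrt(5)/2 - 5/2)*conj(1/2 + sqrt(5)/2) + 2*(-1/2 + 3*sqrt(5)/2)*conj(-1/2 + sqrt(5)/2) + 2*(-5/2 + 3*sqrt(5)/2)*conj(1/2 - sqrt(5)/2) + 2*(-3*sqrt(5)/2 - 1/2)*conj(-sqrt(5)/2 - 1/2) + 5*(0)*conj(0) + 5*(0)*conj(0)]
      = (1/20)[(24) + (0) + (-10 - 4*sqrt(5)) + (8 - 2*sqrt(5)) + (-10 + 4*sqrt(5)) + (2*sqrt(5) + 8) + (0) + (0)] = 20/20 = 1
  <chi_rho, chi_6> = (1/20)[1*(12)*conj(2) + 1*(0)*conj(2) + 2*(-3*sqrt(5)/2 - 5/2)*conj(-1/2 + sqrt(5)/2) + 2*(-1/2 + 3*sqrt(5)/2)*conj(-sqrt(5)/2 - 1/2) + 2*(-5/2 + 3*sqrt(5)/2)*conj(-sqrt(5)/2 - 1/2) + 2*(-3*sqrt(5)/2 - 1/2)*conj(-1/2 + sqrt(5)/2) + 5*(0)*conj(0) + 5*(0)*conj(0)]
      = (1/20)[(24) + (0) + (-5 - sqrt(5)) + (-7 - sqrt(5)) + (-5 + sqrt(5)) + (-7 + sqrt(5)) + (0) + (0)] = 0/20 = 0
  <chi_rho, chi_7> = (1/20)[1*(12)*conj(2) + 1*(0)*conj(-2) + 2*(-3*sqrt(5)/2 - 5/2)*conj(1/2 - sqrt(5)/2) + 2*(-1/2 + 3*sqrt(5)/2)*conj(-sqrt(5)/2 - 1/2) + 2*(-5/2 + 3*sqrt(5)/2)*conj(1/2 + sqrt(5)/2) + 2*(-3*sqrt(5)/2 - 1/2)*conj(-1/2 + sqrt(5)/2) + 5*(0)*conj(0) + 5*(0)*conj(0)]
      = (1/20)[(24) + (0) + (sqrt(5) + 5) + (-7 - sqrt(5)) + (5 - sqrt(5)) + (-7 + sqrt(5)) + (0) + (0)] = 20/20 = 1
  <chi_rho, chi_8> = (1/20)[1*(12)*conj(2) + 1*(0)*conj(2) + 2*(-3*sqrt(5)/2 - 5/2)*conj(-sqrt(5)/2 - 1/2) + 2*(-1/2 + 3*sqrt(5)/2)*conj(-1/2 + sqrt(5)/2) + 2*(-5/2 + 3*sqrt(5)/2)*conj(-1/2 + sqrt(5)/2) + 2*(-3*sqrt(5)/2 - 1/2)*conj(-sqrt(5)/2 - 1/2) + 5*(0)*conj(0) + 5*(0)*conj(0)]
      = (1/20)[(24) + (0) + (4*sqrt(5) + 10) + (8 - 2*sqrt(5)) + (10 - 4*sqrt(5)) + (2*sqrt(5) + 8) + (0) + (0)] = 60/20 = 3
Dimension check: dim(rho) = sum (mult * dim) = 0*1 + 0*1 + 1*1 + 1*1 + 1*2 + 0*2 + 1*2 + 3*2 = 12 = chi_rho(e) = 12.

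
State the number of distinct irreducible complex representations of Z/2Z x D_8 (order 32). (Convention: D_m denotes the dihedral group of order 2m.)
14

Argument: The number of irreducible complex representations of a finite group equals its number of conjugacy classes. For a direct product, #classes(G x H) = #classes(G) * #classes(H). Z/2Z has 2 classes (abelian), D_8 has 7 classes, so 2 * 7 = 14, so Z/2Z x D_8 (order 32) has exactly 14 irreducible complex representations.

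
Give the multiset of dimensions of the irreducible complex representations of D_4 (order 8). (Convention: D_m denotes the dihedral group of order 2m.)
Dimensions: 1, 1, 1, 1, 2

Details: There are 5 irreducibles (= number of conjugacy classes). Their dimensions d_i satisfy sum d_i^2 = |G| = 8: 1 + 1 + 1 + 1 + 4 = 8.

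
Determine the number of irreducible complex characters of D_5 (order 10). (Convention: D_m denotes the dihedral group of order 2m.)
4

Justification: The number of irreducible complex representations of a finite group equals its number of conjugacy classes. D_5 has 4 conjugacy classes ((n+3)/2 for n odd), so D_5 (order 10) has exactly 4 irreducible complex representations.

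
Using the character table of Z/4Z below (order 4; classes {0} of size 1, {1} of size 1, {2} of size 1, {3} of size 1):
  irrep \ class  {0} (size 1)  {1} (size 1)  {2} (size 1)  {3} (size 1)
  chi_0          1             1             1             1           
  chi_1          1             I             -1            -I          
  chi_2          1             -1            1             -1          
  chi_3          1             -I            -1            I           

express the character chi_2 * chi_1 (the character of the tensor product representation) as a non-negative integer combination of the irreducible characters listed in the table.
chi_2 tensor chi_1 = chi_3 (all other irreducibles have multiplicity 0).

Working: The character of a tensor product is the pointwise product (chi_2 * chi_1)(C) = chi_2(C) * chi_1(C):
  {0}: (1)*(1), {1}: (-1)*(I), {2}: (1)*(-1), {3}: (-1)*(-I)
so (chi_2 * chi_1) takes values
  {0} -> 1, {1} -> -I, {2} -> -1, {3} -> I.
Now take the inner product of this character with each irreducible chi from the table, <chi_2*chi_1, chi> = (1/4) sum_C |C| (chi_2*chi_1)(C) conj(chi(C)):
  <chi_2*chi_1, chi_0> = (1/4)[1*(1)*conj(1) + 1*(-I)*conj(1) + 1*(-1)*conj(1) + 1*(I)*conj(1)]
      = (1/4)[(1) + (-I) + (-1) + (I)] = 0/4 = 0
  <chi_2*chi_1, chi_1> = (1/4)[1*(1)*conj(1) + 1*(-I)*conj(I) + 1*(-1)*conj(-1) + 1*(I)*conj(-I)]
      = (1/4)[(1) + (-1) + (1) + (-1)] = 0/4 = 0
  <chi_2*chi_1, chi_2> = (1/4)[1*(1)*conj(1) + 1*(-I)*conj(-1) + 1*(-1)*conj(1) + 1*(I)*conj(-1)]
      = (1/4)[(1) + (I) + (-1) + (-I)] = 0/4 = 0
  <chi_2*chi_1, chi_3> = (1/4)[1*(1)*conj(1) + 1*(-I)*conj(-I) + 1*(-1)*conj(-1) + 1*(I)*conj(I)]
      = (1/4)[(1) + (1) + (1) + (1)] = 4/4 = 1
(Exp terms are combined using exp(i*s)*conj(exp(i*t)) = exp(i*(s-t)), and sums of them are collapsed using the identity that for every m > 1 the m distinct m-th roots of unity sum to 0, e.g. 1 + exp(2*I*pi/3) + exp(-2*I*pi/3) = 0.)
Hence the multiplicities are chi_3: 1. Dimension check: dim(chi_2)*dim(chi_1) = 1*1 = 1 and sum (mult * dim) = 1*1 = 1.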